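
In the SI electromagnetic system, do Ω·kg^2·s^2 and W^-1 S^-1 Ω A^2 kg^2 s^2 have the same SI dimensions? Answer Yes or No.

Yes

Left side:
  Ω = V/A (resistance = voltage per current),
      = kg·m²·s⁻³·A⁻².
  Combining: Ω·kg²·s² = (kg·m²·s⁻³·A⁻²) · kg² · s² = kg³·m²·s⁻¹·A⁻².
Right side:
  W = J/s (power = energy per time),
      = kg·m²·s⁻³.
  So W⁻¹ = kg⁻¹·m⁻²·s³.
  S = 1/Ω (conductance is reciprocal resistance),
      = kg⁻¹·m⁻²·s³·A².
  So S⁻¹ = kg·m²·s⁻³·A⁻².
  Ω = V/A (resistance = voltage per current),
      = kg·m²·s⁻³·A⁻².
  Combining: W⁻¹·S⁻¹·Ω·A²·kg²·s² = (kg⁻¹·m⁻²·s³) · (kg·m²·s⁻³·A⁻²) · (kg·m²·s⁻³·A⁻²) · A² · kg² · s² = kg³·m²·s⁻¹·A⁻².
Both reduce to kg³·m²·s⁻¹·A⁻².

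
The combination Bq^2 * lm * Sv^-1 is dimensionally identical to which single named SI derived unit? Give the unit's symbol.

lx

Bq = 1/s = s⁻¹ (activity is decays per second).
So Bq² = s⁻².
lm = cd·sr = cd (luminous flux; sr is dimensionless).
Sv = J/kg (equivalent dose = energy per mass),
    = m²·s⁻².
So Sv⁻¹ = m⁻²·s².
Combining: Bq²·lm·Sv⁻¹ = s⁻² · cd · (m⁻²·s²) = m⁻²·cd.
m⁻²·cd is the base-SI form of the lux.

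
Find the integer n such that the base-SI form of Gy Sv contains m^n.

Gy = m²·s⁻².
Sv = m²·s⁻².
Combining: Gy·Sv = (m²·s⁻²) · (m²·s⁻²) = m⁴·s⁻⁴.
The exponent of m is 4.

4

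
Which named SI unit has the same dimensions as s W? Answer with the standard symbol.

W = J/s (power = energy per time),
    = kg·m²·s⁻³.
Combining: s·W = s · (kg·m²·s⁻³) = kg·m²·s⁻².
kg·m²·s⁻² is the base-SI form of the joule.

J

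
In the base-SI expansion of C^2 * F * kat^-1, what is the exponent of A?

4

C = s·A.
So C² = s²·A².
F = kg⁻¹·m⁻²·s⁴·A².
kat = s⁻¹·mol.
So kat⁻¹ = s·mol⁻¹.
Combining: C²·F·kat⁻¹ = (s²·A²) · (kg⁻¹·m⁻²·s⁴·A²) · (s·mol⁻¹) = kg⁻¹·m⁻²·s⁷·A⁴·mol⁻¹.
The exponent of A is 4.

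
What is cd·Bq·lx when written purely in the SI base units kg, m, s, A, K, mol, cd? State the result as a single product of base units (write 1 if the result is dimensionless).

m⁻²·s⁻¹·cd²

Bq = 1/s = s⁻¹ (activity is decays per second).
lx = lm/m² (illuminance = luminous flux per area),
    = m⁻²·cd.
Combining: cd·Bq·lx = cd · s⁻¹ · (m⁻²·cd) = m⁻²·s⁻¹·cd².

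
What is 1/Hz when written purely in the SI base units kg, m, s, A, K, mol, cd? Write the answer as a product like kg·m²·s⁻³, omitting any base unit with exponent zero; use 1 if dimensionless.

s

Hz = s⁻¹.
So Hz⁻¹ = s.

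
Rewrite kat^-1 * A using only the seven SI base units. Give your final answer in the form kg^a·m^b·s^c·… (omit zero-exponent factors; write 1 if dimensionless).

s·A·mol⁻¹

kat = mol/s = s⁻¹·mol (catalytic activity).
So kat⁻¹ = s·mol⁻¹.
Combining: kat⁻¹·A = (s·mol⁻¹) · A = s·A·mol⁻¹.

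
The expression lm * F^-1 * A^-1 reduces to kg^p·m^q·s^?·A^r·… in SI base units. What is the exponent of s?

lm = cd·sr = cd (luminous flux; sr is dimensionless).
F = C/V (capacitance = charge per voltage),
    = A·s/(kg·m²·s⁻³·A⁻¹) (substituting C and V),
    = kg⁻¹·m⁻²·s⁴·A².
So F⁻¹ = kg·m²·s⁻⁴·A⁻².
Combining: lm·F⁻¹·A⁻¹ = cd · (kg·m²·s⁻⁴·A⁻²) · A⁻¹ = kg·m²·s⁻⁴·A⁻³·cd.
The exponent of s is -4.

-4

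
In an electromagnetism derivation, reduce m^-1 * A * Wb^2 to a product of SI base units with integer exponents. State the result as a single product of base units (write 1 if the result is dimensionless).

kg²·m³·s⁻⁴·A⁻¹

Wb = V·s (flux: a volt is a weber per second),
    = kg·m²·s⁻²·A⁻¹.
So Wb² = kg²·m⁴·s⁻⁴·A⁻².
Combining: m⁻¹·A·Wb² = m⁻¹ · A · (kg²·m⁴·s⁻⁴·A⁻²) = kg²·m³·s⁻⁴·A⁻¹.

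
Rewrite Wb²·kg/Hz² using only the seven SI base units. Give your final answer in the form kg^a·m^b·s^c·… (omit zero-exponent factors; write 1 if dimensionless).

kg³·m⁴·s⁻²·A⁻²

Wb = kg·m²·s⁻²·A⁻¹.
So Wb² = kg²·m⁴·s⁻⁴·A⁻².
Hz = s⁻¹.
So Hz⁻² = s².
Combining: Wb²·kg·Hz⁻² = (kg²·m⁴·s⁻⁴·A⁻²) · kg · s² = kg³·m⁴·s⁻²·A⁻².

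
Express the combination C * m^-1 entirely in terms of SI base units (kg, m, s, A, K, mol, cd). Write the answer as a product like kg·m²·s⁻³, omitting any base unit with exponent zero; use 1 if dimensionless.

C = A·s = s·A (charge = current × time).
Combining: C·m⁻¹ = (s·A) · m⁻¹ = m⁻¹·s·A.

m⁻¹·s·A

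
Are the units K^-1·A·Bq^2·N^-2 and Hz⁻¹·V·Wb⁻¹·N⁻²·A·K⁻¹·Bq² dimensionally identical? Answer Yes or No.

Left side:
  Bq = 1/s = s⁻¹ (activity is decays per second).
  So Bq² = s⁻².
  N = kg·m/s² = kg·m·s⁻² (force = mass × acceleration).
  So N⁻² = kg⁻²·m⁻²·s⁴.
  Combining: K⁻¹·A·Bq²·N⁻² = K⁻¹ · A · s⁻² · (kg⁻²·m⁻²·s⁴) = kg⁻²·m⁻²·s²·A·K⁻¹.
Right side:
  Hz = s⁻¹.
  So Hz⁻¹ = s.
  V = kg·m²·s⁻³·A⁻¹.
  Wb = kg·m²·s⁻²·A⁻¹.
  So Wb⁻¹ = kg⁻¹·m⁻²·s²·A.
  N = kg·m·s⁻².
  So N⁻² = kg⁻²·m⁻²·s⁴.
  Bq = s⁻¹.
  So Bq² = s⁻².
  Combining: Hz⁻¹·V·Wb⁻¹·N⁻²·A·K⁻¹·Bq² = s · (kg·m²·s⁻³·A⁻¹) · (kg⁻¹·m⁻²·s²·A) · (kg⁻²·m⁻²·s⁴) · A · K⁻¹ · s⁻² = kg⁻²·m⁻²·s²·A·K⁻¹.
Both reduce to kg⁻²·m⁻²·s²·A·K⁻¹.

Yes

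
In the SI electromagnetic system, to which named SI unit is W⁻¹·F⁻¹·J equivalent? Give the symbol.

W = kg·m²·s⁻³.
So W⁻¹ = kg⁻¹·m⁻²·s³.
F = kg⁻¹·m⁻²·s⁴·A².
So F⁻¹ = kg·m²·s⁻⁴·A⁻².
J = kg·m²·s⁻².
Combining: W⁻¹·F⁻¹·J = (kg⁻¹·m⁻²·s³) · (kg·m²·s⁻⁴·A⁻²) · (kg·m²·s⁻²) = kg·m²·s⁻³·A⁻².
kg·m²·s⁻³·A⁻² is the base-SI form of the ohm.

Ω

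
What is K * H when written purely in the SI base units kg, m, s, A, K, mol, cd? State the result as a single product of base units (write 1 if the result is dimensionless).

H = Wb/A (inductance = flux per current),
    = kg·m²·s⁻²·A⁻².
Combining: K·H = K · (kg·m²·s⁻²·A⁻²) = kg·m²·s⁻²·A⁻²·K.

kg·m²·s⁻²·A⁻²·K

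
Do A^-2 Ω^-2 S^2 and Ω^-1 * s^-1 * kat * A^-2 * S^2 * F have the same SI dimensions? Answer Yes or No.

No

Left side:
  Ω = kg·m²·s⁻³·A⁻².
  So Ω⁻² = kg⁻²·m⁻⁴·s⁶·A⁴.
  S = kg⁻¹·m⁻²·s³·A².
  So S² = kg⁻²·m⁻⁴·s⁶·A⁴.
  Combining: A⁻²·Ω⁻²·S² = A⁻² · (kg⁻²·m⁻⁴·s⁶·A⁴) · (kg⁻²·m⁻⁴·s⁶·A⁴) = kg⁻⁴·m⁻⁸·s¹²·A⁶.
Right side:
  Ω = kg·m²·s⁻³·A⁻².
  So Ω⁻¹ = kg⁻¹·m⁻²·s³·A².
  kat = s⁻¹·mol.
  S = kg⁻¹·m⁻²·s³·A².
  So S² = kg⁻²·m⁻⁴·s⁶·A⁴.
  F = kg⁻¹·m⁻²·s⁴·A².
  Combining: Ω⁻¹·s⁻¹·kat·A⁻²·S²·F = (kg⁻¹·m⁻²·s³·A²) · s⁻¹ · (s⁻¹·mol) · A⁻² · (kg⁻²·m⁻⁴·s⁶·A⁴) · (kg⁻¹·m⁻²·s⁴·A²) = kg⁻⁴·m⁻⁸·s¹¹·A⁶·mol.
Left is kg⁻⁴·m⁻⁸·s¹²·A⁶; right is kg⁻⁴·m⁻⁸·s¹¹·A⁶·mol — different.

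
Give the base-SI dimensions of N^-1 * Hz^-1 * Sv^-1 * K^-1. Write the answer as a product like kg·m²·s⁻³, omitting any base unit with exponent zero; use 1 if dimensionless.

kg⁻¹·m⁻³·s⁵·K⁻¹

N = kg·m·s⁻².
So N⁻¹ = kg⁻¹·m⁻¹·s².
Hz = s⁻¹.
So Hz⁻¹ = s.
Sv = m²·s⁻².
So Sv⁻¹ = m⁻²·s².
Combining: N⁻¹·Hz⁻¹·Sv⁻¹·K⁻¹ = (kg⁻¹·m⁻¹·s²) · s · (m⁻²·s²) · K⁻¹ = kg⁻¹·m⁻³·s⁵·K⁻¹.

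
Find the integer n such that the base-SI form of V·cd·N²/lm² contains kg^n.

V = kg·m²·s⁻³·A⁻¹.
N = kg·m·s⁻².
So N² = kg²·m²·s⁻⁴.
lm = cd.
So lm⁻² = cd⁻².
Combining: V·cd·N²·lm⁻² = (kg·m²·s⁻³·A⁻¹) · cd · (kg²·m²·s⁻⁴) · cd⁻² = kg³·m⁴·s⁻⁷·A⁻¹·cd⁻¹.
The exponent of kg is 3.

3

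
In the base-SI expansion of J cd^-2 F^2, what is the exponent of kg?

J = N·m (work = force × distance),
    = kg·m²·s⁻².
F = C/V (capacitance = charge per voltage),
    = A·s/(kg·m²·s⁻³·A⁻¹) (substituting C and V),
    = kg⁻¹·m⁻²·s⁴·A².
So F² = kg⁻²·m⁻⁴·s⁸·A⁴.
Combining: J·cd⁻²·F² = (kg·m²·s⁻²) · cd⁻² · (kg⁻²·m⁻⁴·s⁸·A⁴) = kg⁻¹·m⁻²·s⁶·A⁴·cd⁻².
The exponent of kg is -1.

-1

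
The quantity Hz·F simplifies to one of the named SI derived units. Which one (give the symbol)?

S

Hz = 1/s = s⁻¹ (frequency is cycles per second).
F = C/V (capacitance = charge per voltage),
    = A·s/(kg·m²·s⁻³·A⁻¹) (substituting C and V),
    = kg⁻¹·m⁻²·s⁴·A².
Combining: Hz·F = s⁻¹ · (kg⁻¹·m⁻²·s⁴·A²) = kg⁻¹·m⁻²·s³·A².
kg⁻¹·m⁻²·s³·A² is the base-SI form of the siemens.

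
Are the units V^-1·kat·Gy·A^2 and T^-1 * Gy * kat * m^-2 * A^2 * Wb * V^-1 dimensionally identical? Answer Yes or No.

Left side:
  V = W/A (potential = power per current),
      = kg·m²·s⁻³·A⁻¹.
  So V⁻¹ = kg⁻¹·m⁻²·s³·A.
  kat = mol/s = s⁻¹·mol (catalytic activity).
  Gy = J/kg (absorbed dose = energy per mass),
      = m²·s⁻².
  Combining: V⁻¹·kat·Gy·A² = (kg⁻¹·m⁻²·s³·A) · (s⁻¹·mol) · (m²·s⁻²) · A² = kg⁻¹·A³·mol.
Right side:
  T = Wb/m² (flux density = flux per area),
      = kg·s⁻²·A⁻¹.
  So T⁻¹ = kg⁻¹·s²·A.
  Gy = J/kg (absorbed dose = energy per mass),
      = m²·s⁻².
  kat = mol/s = s⁻¹·mol (catalytic activity).
  Wb = V·s (flux: a volt is a weber per second),
      = kg·m²·s⁻²·A⁻¹.
  V = W/A (potential = power per current),
      = kg·m²·s⁻³·A⁻¹.
  So V⁻¹ = kg⁻¹·m⁻²·s³·A.
  Combining: T⁻¹·Gy·kat·m⁻²·A²·Wb·V⁻¹ = (kg⁻¹·s²·A) · (m²·s⁻²) · (s⁻¹·mol) · m⁻² · A² · (kg·m²·s⁻²·A⁻¹) · (kg⁻¹·m⁻²·s³·A) = kg⁻¹·A³·mol.
Both reduce to kg⁻¹·A³·mol.

Yes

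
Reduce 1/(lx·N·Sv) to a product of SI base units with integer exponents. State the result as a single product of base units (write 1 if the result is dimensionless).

kg⁻¹·m⁻¹·s⁴·cd⁻¹

lx = lm/m² (illuminance = luminous flux per area),
    = m⁻²·cd.
So lx⁻¹ = m²·cd⁻¹.
N = kg·m/s² = kg·m·s⁻² (force = mass × acceleration).
So N⁻¹ = kg⁻¹·m⁻¹·s².
Sv = J/kg (equivalent dose = energy per mass),
    = m²·s⁻².
So Sv⁻¹ = m⁻²·s².
Combining: lx⁻¹·N⁻¹·Sv⁻¹ = (m²·cd⁻¹) · (kg⁻¹·m⁻¹·s²) · (m⁻²·s²) = kg⁻¹·m⁻¹·s⁴·cd⁻¹.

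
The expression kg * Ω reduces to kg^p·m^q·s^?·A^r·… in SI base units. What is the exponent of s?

Ω = kg·m²·s⁻³·A⁻².
Combining: kg·Ω = kg · (kg·m²·s⁻³·A⁻²) = kg²·m²·s⁻³·A⁻².
The exponent of s is -3.

-3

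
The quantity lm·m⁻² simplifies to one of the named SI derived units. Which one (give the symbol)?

lm = cd·sr = cd (luminous flux; sr is dimensionless).
Combining: lm·m⁻² = cd · m⁻² = m⁻²·cd.
m⁻²·cd is the base-SI form of the lux.

lx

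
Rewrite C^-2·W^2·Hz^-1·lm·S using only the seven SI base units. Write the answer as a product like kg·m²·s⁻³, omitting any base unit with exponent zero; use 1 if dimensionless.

kg·m²·s⁻⁴·cd

C = A·s = s·A (charge = current × time).
So C⁻² = s⁻²·A⁻².
W = J/s (power = energy per time),
    = kg·m²·s⁻³.
So W² = kg²·m⁴·s⁻⁶.
Hz = 1/s = s⁻¹ (frequency is cycles per second).
So Hz⁻¹ = s.
lm = cd·sr = cd (luminous flux; sr is dimensionless).
S = 1/Ω (conductance is reciprocal resistance),
    = kg⁻¹·m⁻²·s³·A².
Combining: C⁻²·W²·Hz⁻¹·lm·S = (s⁻²·A⁻²) · (kg²·m⁴·s⁻⁶) · s · cd · (kg⁻¹·m⁻²·s³·A²) = kg·m²·s⁻⁴·cd.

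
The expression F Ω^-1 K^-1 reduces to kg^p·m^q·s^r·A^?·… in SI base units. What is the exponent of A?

4

F = C/V (capacitance = charge per voltage),
    = A·s/(kg·m²·s⁻³·A⁻¹) (substituting C and V),
    = kg⁻¹·m⁻²·s⁴·A².
Ω = V/A (resistance = voltage per current),
    = kg·m²·s⁻³·A⁻².
So Ω⁻¹ = kg⁻¹·m⁻²·s³·A².
Combining: F·Ω⁻¹·K⁻¹ = (kg⁻¹·m⁻²·s⁴·A²) · (kg⁻¹·m⁻²·s³·A²) · K⁻¹ = kg⁻²·m⁻⁴·s⁷·A⁴·K⁻¹.
The exponent of A is 4.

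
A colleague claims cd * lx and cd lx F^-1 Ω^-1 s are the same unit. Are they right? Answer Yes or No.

Yes

Left side:
  lx = m⁻²·cd.
  Combining: cd·lx = cd · (m⁻²·cd) = m⁻²·cd².
Right side:
  lx = lm/m² (illuminance = luminous flux per area),
      = m⁻²·cd.
  F = C/V (capacitance = charge per voltage),
      = A·s/(kg·m²·s⁻³·A⁻¹) (substituting C and V),
      = kg⁻¹·m⁻²·s⁴·A².
  So F⁻¹ = kg·m²·s⁻⁴·A⁻².
  Ω = V/A (resistance = voltage per current),
      = kg·m²·s⁻³·A⁻².
  So Ω⁻¹ = kg⁻¹·m⁻²·s³·A².
  Combining: cd·lx·F⁻¹·Ω⁻¹·s = cd · (m⁻²·cd) · (kg·m²·s⁻⁴·A⁻²) · (kg⁻¹·m⁻²·s³·A²) · s = m⁻²·cd².
Both reduce to m⁻²·cd².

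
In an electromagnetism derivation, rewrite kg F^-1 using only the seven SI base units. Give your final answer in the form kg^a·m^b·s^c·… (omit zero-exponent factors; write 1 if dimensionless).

kg²·m²·s⁻⁴·A⁻²

F = kg⁻¹·m⁻²·s⁴·A².
So F⁻¹ = kg·m²·s⁻⁴·A⁻².
Combining: kg·F⁻¹ = kg · (kg·m²·s⁻⁴·A⁻²) = kg²·m²·s⁻⁴·A⁻².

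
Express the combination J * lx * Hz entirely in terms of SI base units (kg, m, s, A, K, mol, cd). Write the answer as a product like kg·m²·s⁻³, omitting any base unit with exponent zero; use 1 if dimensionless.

kg·s⁻³·cd

J = N·m (work = force × distance),
    = kg·m²·s⁻².
lx = lm/m² (illuminance = luminous flux per area),
    = m⁻²·cd.
Hz = 1/s = s⁻¹ (frequency is cycles per second).
Combining: J·lx·Hz = (kg·m²·s⁻²) · (m⁻²·cd) · s⁻¹ = kg·s⁻³·cd.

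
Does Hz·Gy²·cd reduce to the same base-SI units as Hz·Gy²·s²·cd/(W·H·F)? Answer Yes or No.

No

Left side:
  Hz = 1/s = s⁻¹ (frequency is cycles per second).
  Gy = J/kg (absorbed dose = energy per mass),
      = m²·s⁻².
  So Gy² = m⁴·s⁻⁴.
  Combining: Hz·Gy²·cd = s⁻¹ · (m⁴·s⁻⁴) · cd = m⁴·s⁻⁵·cd.
Right side:
  Hz = s⁻¹.
  Gy = m²·s⁻².
  So Gy² = m⁴·s⁻⁴.
  W = kg·m²·s⁻³.
  So W⁻¹ = kg⁻¹·m⁻²·s³.
  H = kg·m²·s⁻²·A⁻².
  So H⁻¹ = kg⁻¹·m⁻²·s²·A².
  F = kg⁻¹·m⁻²·s⁴·A².
  So F⁻¹ = kg·m²·s⁻⁴·A⁻².
  Combining: Hz·Gy²·s²·cd·W⁻¹·H⁻¹·F⁻¹ = s⁻¹ · (m⁴·s⁻⁴) · s² · cd · (kg⁻¹·m⁻²·s³) · (kg⁻¹·m⁻²·s²·A²) · (kg·m²·s⁻⁴·A⁻²) = kg⁻¹·m²·s⁻²·cd.
Left is m⁴·s⁻⁵·cd; right is kg⁻¹·m²·s⁻²·cd — different.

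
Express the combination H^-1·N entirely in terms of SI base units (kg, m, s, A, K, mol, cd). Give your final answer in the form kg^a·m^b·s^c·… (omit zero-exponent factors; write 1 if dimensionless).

m⁻¹·A²

H = Wb/A (inductance = flux per current),
    = kg·m²·s⁻²·A⁻².
So H⁻¹ = kg⁻¹·m⁻²·s²·A².
N = kg·m/s² = kg·m·s⁻² (force = mass × acceleration).
Combining: H⁻¹·N = (kg⁻¹·m⁻²·s²·A²) · (kg·m·s⁻²) = m⁻¹·A².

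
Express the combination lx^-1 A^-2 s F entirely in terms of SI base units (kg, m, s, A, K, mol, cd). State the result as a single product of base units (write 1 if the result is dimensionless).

kg⁻¹·s⁵·cd⁻¹

lx = lm/m² (illuminance = luminous flux per area),
    = m⁻²·cd.
So lx⁻¹ = m²·cd⁻¹.
F = C/V (capacitance = charge per voltage),
    = A·s/(kg·m²·s⁻³·A⁻¹) (substituting C and V),
    = kg⁻¹·m⁻²·s⁴·A².
Combining: lx⁻¹·A⁻²·s·F = (m²·cd⁻¹) · A⁻² · s · (kg⁻¹·m⁻²·s⁴·A²) = kg⁻¹·s⁵·cd⁻¹.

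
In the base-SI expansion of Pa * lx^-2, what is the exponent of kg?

1

Pa = N/m² (pressure = force per area),
    = kg·m⁻¹·s⁻².
lx = lm/m² (illuminance = luminous flux per area),
    = m⁻²·cd.
So lx⁻² = m⁴·cd⁻².
Combining: Pa·lx⁻² = (kg·m⁻¹·s⁻²) · (m⁴·cd⁻²) = kg·m³·s⁻²·cd⁻².
The exponent of kg is 1.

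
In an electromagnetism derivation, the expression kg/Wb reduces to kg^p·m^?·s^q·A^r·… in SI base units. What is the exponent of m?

Wb = kg·m²·s⁻²·A⁻¹.
So Wb⁻¹ = kg⁻¹·m⁻²·s²·A.
Combining: kg·Wb⁻¹ = kg · (kg⁻¹·m⁻²·s²·A) = m⁻²·s²·A.
The exponent of m is -2.

-2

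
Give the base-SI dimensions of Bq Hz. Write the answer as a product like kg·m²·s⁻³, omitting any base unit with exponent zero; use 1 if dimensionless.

s⁻²

Bq = 1/s = s⁻¹ (activity is decays per second).
Hz = 1/s = s⁻¹ (frequency is cycles per second).
Combining: Bq·Hz = s⁻¹ · s⁻¹ = s⁻².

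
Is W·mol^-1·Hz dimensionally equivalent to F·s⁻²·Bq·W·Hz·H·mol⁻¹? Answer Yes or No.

No

Left side:
  W = kg·m²·s⁻³.
  Hz = s⁻¹.
  Combining: W·mol⁻¹·Hz = (kg·m²·s⁻³) · mol⁻¹ · s⁻¹ = kg·m²·s⁻⁴·mol⁻¹.
Right side:
  F = C/V (capacitance = charge per voltage),
      = A·s/(kg·m²·s⁻³·A⁻¹) (substituting C and V),
      = kg⁻¹·m⁻²·s⁴·A².
  Bq = 1/s = s⁻¹ (activity is decays per second).
  W = J/s (power = energy per time),
      = kg·m²·s⁻³.
  Hz = 1/s = s⁻¹ (frequency is cycles per second).
  H = Wb/A (inductance = flux per current),
      = kg·m²·s⁻²·A⁻².
  Combining: F·s⁻²·Bq·W·Hz·H·mol⁻¹ = (kg⁻¹·m⁻²·s⁴·A²) · s⁻² · s⁻¹ · (kg·m²·s⁻³) · s⁻¹ · (kg·m²·s⁻²·A⁻²) · mol⁻¹ = kg·m²·s⁻⁵·mol⁻¹.
Left is kg·m²·s⁻⁴·mol⁻¹; right is kg·m²·s⁻⁵·mol⁻¹ — different.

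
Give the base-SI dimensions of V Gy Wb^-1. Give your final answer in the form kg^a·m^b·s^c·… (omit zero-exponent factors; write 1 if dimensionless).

V = W/A (potential = power per current),
    = kg·m²·s⁻³·A⁻¹.
Gy = J/kg (absorbed dose = energy per mass),
    = m²·s⁻².
Wb = V·s (flux: a volt is a weber per second),
    = kg·m²·s⁻²·A⁻¹.
So Wb⁻¹ = kg⁻¹·m⁻²·s²·A.
Combining: V·Gy·Wb⁻¹ = (kg·m²·s⁻³·A⁻¹) · (m²·s⁻²) · (kg⁻¹·m⁻²·s²·A) = m²·s⁻³.

m²·s⁻³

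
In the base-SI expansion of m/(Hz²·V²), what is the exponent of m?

Hz = s⁻¹.
So Hz⁻² = s².
V = kg·m²·s⁻³·A⁻¹.
So V⁻² = kg⁻²·m⁻⁴·s⁶·A².
Combining: Hz⁻²·V⁻²·m = s² · (kg⁻²·m⁻⁴·s⁶·A²) · m = kg⁻²·m⁻³·s⁸·A².
The exponent of m is -3.

-3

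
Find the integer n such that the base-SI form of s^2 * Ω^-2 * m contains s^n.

Ω = kg·m²·s⁻³·A⁻².
So Ω⁻² = kg⁻²·m⁻⁴·s⁶·A⁴.
Combining: s²·Ω⁻²·m = s² · (kg⁻²·m⁻⁴·s⁶·A⁴) · m = kg⁻²·m⁻³·s⁸·A⁴.
The exponent of s is 8.

8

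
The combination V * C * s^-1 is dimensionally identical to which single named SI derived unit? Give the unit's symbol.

V = W/A (potential = power per current),
    = kg·m²·s⁻³·A⁻¹.
C = A·s = s·A (charge = current × time).
Combining: V·C·s⁻¹ = (kg·m²·s⁻³·A⁻¹) · (s·A) · s⁻¹ = kg·m²·s⁻³.
kg·m²·s⁻³ is the base-SI form of the watt.

W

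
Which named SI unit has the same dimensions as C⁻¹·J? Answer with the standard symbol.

C = A·s = s·A (charge = current × time).
So C⁻¹ = s⁻¹·A⁻¹.
J = N·m (work = force × distance),
    = kg·m²·s⁻².
Combining: C⁻¹·J = (s⁻¹·A⁻¹) · (kg·m²·s⁻²) = kg·m²·s⁻³·A⁻¹.
kg·m²·s⁻³·A⁻¹ is the base-SI form of the volt.

V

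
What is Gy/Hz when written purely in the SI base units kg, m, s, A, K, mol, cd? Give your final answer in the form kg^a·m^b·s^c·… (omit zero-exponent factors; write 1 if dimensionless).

Gy = m²·s⁻².
Hz = s⁻¹.
So Hz⁻¹ = s.
Combining: Gy·Hz⁻¹ = (m²·s⁻²) · s = m²·s⁻¹.

m²·s⁻¹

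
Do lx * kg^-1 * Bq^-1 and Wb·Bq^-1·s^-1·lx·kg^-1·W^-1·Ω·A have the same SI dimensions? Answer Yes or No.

Left side:
  lx = lm/m² (illuminance = luminous flux per area),
      = m⁻²·cd.
  Bq = 1/s = s⁻¹ (activity is decays per second).
  So Bq⁻¹ = s.
  Combining: lx·kg⁻¹·Bq⁻¹ = (m⁻²·cd) · kg⁻¹ · s = kg⁻¹·m⁻²·s·cd.
Right side:
  Wb = kg·m²·s⁻²·A⁻¹.
  Bq = s⁻¹.
  So Bq⁻¹ = s.
  lx = m⁻²·cd.
  W = kg·m²·s⁻³.
  So W⁻¹ = kg⁻¹·m⁻²·s³.
  Ω = kg·m²·s⁻³·A⁻².
  Combining: Wb·Bq⁻¹·s⁻¹·lx·kg⁻¹·W⁻¹·Ω·A = (kg·m²·s⁻²·A⁻¹) · s · s⁻¹ · (m⁻²·cd) · kg⁻¹ · (kg⁻¹·m⁻²·s³) · (kg·m²·s⁻³·A⁻²) · A = s⁻²·A⁻²·cd.
Left is kg⁻¹·m⁻²·s·cd; right is s⁻²·A⁻²·cd — different.

No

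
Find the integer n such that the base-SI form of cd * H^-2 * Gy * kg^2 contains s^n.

2

H = Wb/A (inductance = flux per current),
    = kg·m²·s⁻²·A⁻².
So H⁻² = kg⁻²·m⁻⁴·s⁴·A⁴.
Gy = J/kg (absorbed dose = energy per mass),
    = m²·s⁻².
Combining: cd·H⁻²·Gy·kg² = cd · (kg⁻²·m⁻⁴·s⁴·A⁴) · (m²·s⁻²) · kg² = m⁻²·s²·A⁴·cd.
The exponent of s is 2.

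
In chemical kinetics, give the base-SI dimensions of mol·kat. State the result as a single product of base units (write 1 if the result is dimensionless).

s⁻¹·mol²

kat = s⁻¹·mol.
Combining: mol·kat = mol · (s⁻¹·mol) = s⁻¹·mol².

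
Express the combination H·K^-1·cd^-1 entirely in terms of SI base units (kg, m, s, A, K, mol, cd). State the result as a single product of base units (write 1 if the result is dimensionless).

kg·m²·s⁻²·A⁻²·K⁻¹·cd⁻¹

H = kg·m²·s⁻²·A⁻².
Combining: H·K⁻¹·cd⁻¹ = (kg·m²·s⁻²·A⁻²) · K⁻¹ · cd⁻¹ = kg·m²·s⁻²·A⁻²·K⁻¹·cd⁻¹.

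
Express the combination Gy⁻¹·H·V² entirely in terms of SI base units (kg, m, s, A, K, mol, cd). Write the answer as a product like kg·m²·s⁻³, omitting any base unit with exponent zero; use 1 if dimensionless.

kg³·m⁴·s⁻⁶·A⁻⁴

Gy = J/kg (absorbed dose = energy per mass),
    = m²·s⁻².
So Gy⁻¹ = m⁻²·s².
H = Wb/A (inductance = flux per current),
    = kg·m²·s⁻²·A⁻².
V = W/A (potential = power per current),
    = kg·m²·s⁻³·A⁻¹.
So V² = kg²·m⁴·s⁻⁶·A⁻².
Combining: Gy⁻¹·H·V² = (m⁻²·s²) · (kg·m²·s⁻²·A⁻²) · (kg²·m⁴·s⁻⁶·A⁻²) = kg³·m⁴·s⁻⁶·A⁻⁴.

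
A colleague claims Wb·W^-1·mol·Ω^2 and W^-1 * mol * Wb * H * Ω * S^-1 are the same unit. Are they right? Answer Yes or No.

Left side:
  Wb = kg·m²·s⁻²·A⁻¹.
  W = kg·m²·s⁻³.
  So W⁻¹ = kg⁻¹·m⁻²·s³.
  Ω = kg·m²·s⁻³·A⁻².
  So Ω² = kg²·m⁴·s⁻⁶·A⁻⁴.
  Combining: Wb·W⁻¹·mol·Ω² = (kg·m²·s⁻²·A⁻¹) · (kg⁻¹·m⁻²·s³) · mol · (kg²·m⁴·s⁻⁶·A⁻⁴) = kg²·m⁴·s⁻⁵·A⁻⁵·mol.
Right side:
  W = J/s (power = energy per time),
      = kg·m²·s⁻³.
  So W⁻¹ = kg⁻¹·m⁻²·s³.
  Wb = V·s (flux: a volt is a weber per second),
      = kg·m²·s⁻²·A⁻¹.
  H = Wb/A (inductance = flux per current),
      = kg·m²·s⁻²·A⁻².
  Ω = V/A (resistance = voltage per current),
      = kg·m²·s⁻³·A⁻².
  S = 1/Ω (conductance is reciprocal resistance),
      = kg⁻¹·m⁻²·s³·A².
  So S⁻¹ = kg·m²·s⁻³·A⁻².
  Combining: W⁻¹·mol·Wb·H·Ω·S⁻¹ = (kg⁻¹·m⁻²·s³) · mol · (kg·m²·s⁻²·A⁻¹) · (kg·m²·s⁻²·A⁻²) · (kg·m²·s⁻³·A⁻²) · (kg·m²·s⁻³·A⁻²) = kg³·m⁶·s⁻⁷·A⁻⁷·mol.
Left is kg²·m⁴·s⁻⁵·A⁻⁵·mol; right is kg³·m⁶·s⁻⁷·A⁻⁷·mol — different.

No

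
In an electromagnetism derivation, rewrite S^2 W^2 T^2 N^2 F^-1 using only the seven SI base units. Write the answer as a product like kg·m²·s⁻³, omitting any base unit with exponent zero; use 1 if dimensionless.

kg⁵·m⁴·s⁻¹²

S = kg⁻¹·m⁻²·s³·A².
So S² = kg⁻²·m⁻⁴·s⁶·A⁴.
W = kg·m²·s⁻³.
So W² = kg²·m⁴·s⁻⁶.
T = kg·s⁻²·A⁻¹.
So T² = kg²·s⁻⁴·A⁻².
N = kg·m·s⁻².
So N² = kg²·m²·s⁻⁴.
F = kg⁻¹·m⁻²·s⁴·A².
So F⁻¹ = kg·m²·s⁻⁴·A⁻².
Combining: S²·W²·T²·N²·F⁻¹ = (kg⁻²·m⁻⁴·s⁶·A⁴) · (kg²·m⁴·s⁻⁶) · (kg²·s⁻⁴·A⁻²) · (kg²·m²·s⁻⁴) · (kg·m²·s⁻⁴·A⁻²) = kg⁵·m⁴·s⁻¹².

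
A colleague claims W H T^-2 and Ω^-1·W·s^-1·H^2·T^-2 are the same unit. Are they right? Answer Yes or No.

Yes

Left side:
  W = J/s (power = energy per time),
      = kg·m²·s⁻³.
  H = Wb/A (inductance = flux per current),
      = kg·m²·s⁻²·A⁻².
  T = Wb/m² (flux density = flux per area),
      = kg·s⁻²·A⁻¹.
  So T⁻² = kg⁻²·s⁴·A².
  Combining: W·H·T⁻² = (kg·m²·s⁻³) · (kg·m²·s⁻²·A⁻²) · (kg⁻²·s⁴·A²) = m⁴·s⁻¹.
Right side:
  Ω = V/A (resistance = voltage per current),
      = kg·m²·s⁻³·A⁻².
  So Ω⁻¹ = kg⁻¹·m⁻²·s³·A².
  W = J/s (power = energy per time),
      = kg·m²·s⁻³.
  H = Wb/A (inductance = flux per current),
      = kg·m²·s⁻²·A⁻².
  So H² = kg²·m⁴·s⁻⁴·A⁻⁴.
  T = Wb/m² (flux density = flux per area),
      = kg·s⁻²·A⁻¹.
  So T⁻² = kg⁻²·s⁴·A².
  Combining: Ω⁻¹·W·s⁻¹·H²·T⁻² = (kg⁻¹·m⁻²·s³·A²) · (kg·m²·s⁻³) · s⁻¹ · (kg²·m⁴·s⁻⁴·A⁻⁴) · (kg⁻²·s⁴·A²) = m⁴·s⁻¹.
Both reduce to m⁴·s⁻¹.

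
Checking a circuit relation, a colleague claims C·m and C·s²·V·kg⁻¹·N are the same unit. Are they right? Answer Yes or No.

Left side:
  C = A·s = s·A (charge = current × time).
  Combining: C·m = (s·A) · m = m·s·A.
Right side:
  C = s·A.
  V = kg·m²·s⁻³·A⁻¹.
  N = kg·m·s⁻².
  Combining: C·s²·V·kg⁻¹·N = (s·A) · s² · (kg·m²·s⁻³·A⁻¹) · kg⁻¹ · (kg·m·s⁻²) = kg·m³·s⁻².
Left is m·s·A; right is kg·m³·s⁻² — different.

No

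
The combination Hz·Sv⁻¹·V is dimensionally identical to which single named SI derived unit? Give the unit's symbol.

Hz = 1/s = s⁻¹ (frequency is cycles per second).
Sv = J/kg (equivalent dose = energy per mass),
    = m²·s⁻².
So Sv⁻¹ = m⁻²·s².
V = W/A (potential = power per current),
    = kg·m²·s⁻³·A⁻¹.
Combining: Hz·Sv⁻¹·V = s⁻¹ · (m⁻²·s²) · (kg·m²·s⁻³·A⁻¹) = kg·s⁻²·A⁻¹.
kg·s⁻²·A⁻¹ is the base-SI form of the tesla.

T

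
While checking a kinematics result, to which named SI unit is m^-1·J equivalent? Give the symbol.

J = N·m (work = force × distance),
    = kg·m²·s⁻².
Combining: m⁻¹·J = m⁻¹ · (kg·m²·s⁻²) = kg·m·s⁻².
kg·m·s⁻² is the base-SI form of the newton.

N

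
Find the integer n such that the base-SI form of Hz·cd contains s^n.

-1

Hz = 1/s = s⁻¹ (frequency is cycles per second).
Combining: Hz·cd = s⁻¹ · cd = s⁻¹·cd.
The exponent of s is -1.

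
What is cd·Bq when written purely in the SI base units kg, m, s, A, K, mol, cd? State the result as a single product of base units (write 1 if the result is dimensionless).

s⁻¹·cd

Bq = s⁻¹.
Combining: cd·Bq = cd · s⁻¹ = s⁻¹·cd.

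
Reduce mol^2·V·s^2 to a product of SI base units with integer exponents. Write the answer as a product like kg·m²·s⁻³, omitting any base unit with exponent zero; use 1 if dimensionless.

kg·m²·s⁻¹·A⁻¹·mol²

V = W/A (potential = power per current),
    = kg·m²·s⁻³·A⁻¹.
Combining: mol²·V·s² = mol² · (kg·m²·s⁻³·A⁻¹) · s² = kg·m²·s⁻¹·A⁻¹·mol².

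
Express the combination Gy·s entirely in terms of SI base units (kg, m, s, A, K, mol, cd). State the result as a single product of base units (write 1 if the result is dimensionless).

m²·s⁻¹

Gy = m²·s⁻².
Combining: Gy·s = (m²·s⁻²) · s = m²·s⁻¹.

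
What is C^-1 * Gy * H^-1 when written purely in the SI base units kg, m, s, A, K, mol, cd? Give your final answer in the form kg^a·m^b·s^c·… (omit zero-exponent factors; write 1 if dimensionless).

C = s·A.
So C⁻¹ = s⁻¹·A⁻¹.
Gy = m²·s⁻².
H = kg·m²·s⁻²·A⁻².
So H⁻¹ = kg⁻¹·m⁻²·s²·A².
Combining: C⁻¹·Gy·H⁻¹ = (s⁻¹·A⁻¹) · (m²·s⁻²) · (kg⁻¹·m⁻²·s²·A²) = kg⁻¹·s⁻¹·A.

kg⁻¹·s⁻¹·A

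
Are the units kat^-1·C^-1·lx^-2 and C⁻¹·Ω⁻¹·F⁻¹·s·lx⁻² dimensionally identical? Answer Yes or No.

No

Left side:
  kat = mol/s = s⁻¹·mol (catalytic activity).
  So kat⁻¹ = s·mol⁻¹.
  C = A·s = s·A (charge = current × time).
  So C⁻¹ = s⁻¹·A⁻¹.
  lx = lm/m² (illuminance = luminous flux per area),
      = m⁻²·cd.
  So lx⁻² = m⁴·cd⁻².
  Combining: kat⁻¹·C⁻¹·lx⁻² = (s·mol⁻¹) · (s⁻¹·A⁻¹) · (m⁴·cd⁻²) = m⁴·A⁻¹·mol⁻¹·cd⁻².
Right side:
  C = A·s = s·A (charge = current × time).
  So C⁻¹ = s⁻¹·A⁻¹.
  Ω = V/A (resistance = voltage per current),
      = kg·m²·s⁻³·A⁻².
  So Ω⁻¹ = kg⁻¹·m⁻²·s³·A².
  F = C/V (capacitance = charge per voltage),
      = A·s/(kg·m²·s⁻³·A⁻¹) (substituting C and V),
      = kg⁻¹·m⁻²·s⁴·A².
  So F⁻¹ = kg·m²·s⁻⁴·A⁻².
  lx = lm/m² (illuminance = luminous flux per area),
      = m⁻²·cd.
  So lx⁻² = m⁴·cd⁻².
  Combining: C⁻¹·Ω⁻¹·F⁻¹·s·lx⁻² = (s⁻¹·A⁻¹) · (kg⁻¹·m⁻²·s³·A²) · (kg·m²·s⁻⁴·A⁻²) · s · (m⁴·cd⁻²) = m⁴·s⁻¹·A⁻¹·cd⁻².
Left is m⁴·A⁻¹·mol⁻¹·cd⁻²; right is m⁴·s⁻¹·A⁻¹·cd⁻² — different.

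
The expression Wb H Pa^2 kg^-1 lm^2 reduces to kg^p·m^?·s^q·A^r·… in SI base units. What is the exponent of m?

2

Wb = V·s (flux: a volt is a weber per second),
    = kg·m²·s⁻²·A⁻¹.
H = Wb/A (inductance = flux per current),
    = kg·m²·s⁻²·A⁻².
Pa = N/m² (pressure = force per area),
    = kg·m⁻¹·s⁻².
So Pa² = kg²·m⁻²·s⁻⁴.
lm = cd·sr = cd (luminous flux; sr is dimensionless).
So lm² = cd².
Combining: Wb·H·Pa²·kg⁻¹·lm² = (kg·m²·s⁻²·A⁻¹) · (kg·m²·s⁻²·A⁻²) · (kg²·m⁻²·s⁻⁴) · kg⁻¹ · cd² = kg³·m²·s⁻⁸·A⁻³·cd².
The exponent of m is 2.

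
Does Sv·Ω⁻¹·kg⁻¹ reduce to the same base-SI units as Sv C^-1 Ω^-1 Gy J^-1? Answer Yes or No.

Left side:
  Sv = m²·s⁻².
  Ω = kg·m²·s⁻³·A⁻².
  So Ω⁻¹ = kg⁻¹·m⁻²·s³·A².
  Combining: Sv·Ω⁻¹·kg⁻¹ = (m²·s⁻²) · (kg⁻¹·m⁻²·s³·A²) · kg⁻¹ = kg⁻²·s·A².
Right side:
  Sv = m²·s⁻².
  C = s·A.
  So C⁻¹ = s⁻¹·A⁻¹.
  Ω = kg·m²·s⁻³·A⁻².
  So Ω⁻¹ = kg⁻¹·m⁻²·s³·A².
  Gy = m²·s⁻².
  J = kg·m²·s⁻².
  So J⁻¹ = kg⁻¹·m⁻²·s².
  Combining: Sv·C⁻¹·Ω⁻¹·Gy·J⁻¹ = (m²·s⁻²) · (s⁻¹·A⁻¹) · (kg⁻¹·m⁻²·s³·A²) · (m²·s⁻²) · (kg⁻¹·m⁻²·s²) = kg⁻²·A.
Left is kg⁻²·s·A²; right is kg⁻²·A — different.

No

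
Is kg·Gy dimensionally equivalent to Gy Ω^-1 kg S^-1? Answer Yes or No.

Yes

Left side:
  Gy = J/kg (absorbed dose = energy per mass),
      = m²·s⁻².
  Combining: kg·Gy = kg · (m²·s⁻²) = kg·m²·s⁻².
Right side:
  Gy = J/kg (absorbed dose = energy per mass),
      = m²·s⁻².
  Ω = V/A (resistance = voltage per current),
      = kg·m²·s⁻³·A⁻².
  So Ω⁻¹ = kg⁻¹·m⁻²·s³·A².
  S = 1/Ω (conductance is reciprocal resistance),
      = kg⁻¹·m⁻²·s³·A².
  So S⁻¹ = kg·m²·s⁻³·A⁻².
  Combining: Gy·Ω⁻¹·kg·S⁻¹ = (m²·s⁻²) · (kg⁻¹·m⁻²·s³·A²) · kg · (kg·m²·s⁻³·A⁻²) = kg·m²·s⁻².
Both reduce to kg·m²·s⁻².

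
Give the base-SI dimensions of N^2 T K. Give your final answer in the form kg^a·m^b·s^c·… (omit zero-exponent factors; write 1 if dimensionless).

kg³·m²·s⁻⁶·A⁻¹·K

N = kg·m·s⁻².
So N² = kg²·m²·s⁻⁴.
T = kg·s⁻²·A⁻¹.
Combining: N²·T·K = (kg²·m²·s⁻⁴) · (kg·s⁻²·A⁻¹) · K = kg³·m²·s⁻⁶·A⁻¹·K.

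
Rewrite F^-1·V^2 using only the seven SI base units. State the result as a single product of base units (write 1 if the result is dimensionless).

F = C/V (capacitance = charge per voltage),
    = A·s/(kg·m²·s⁻³·A⁻¹) (substituting C and V),
    = kg⁻¹·m⁻²·s⁴·A².
So F⁻¹ = kg·m²·s⁻⁴·A⁻².
V = W/A (potential = power per current),
    = kg·m²·s⁻³·A⁻¹.
So V² = kg²·m⁴·s⁻⁶·A⁻².
Combining: F⁻¹·V² = (kg·m²·s⁻⁴·A⁻²) · (kg²·m⁴·s⁻⁶·A⁻²) = kg³·m⁶·s⁻¹⁰·A⁻⁴.

kg³·m⁶·s⁻¹⁰·A⁻⁴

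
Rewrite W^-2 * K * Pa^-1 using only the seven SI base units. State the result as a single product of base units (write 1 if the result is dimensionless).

kg⁻³·m⁻³·s⁸·K

W = J/s (power = energy per time),
    = kg·m²·s⁻³.
So W⁻² = kg⁻²·m⁻⁴·s⁶.
Pa = N/m² (pressure = force per area),
    = kg·m⁻¹·s⁻².
So Pa⁻¹ = kg⁻¹·m·s².
Combining: W⁻²·K·Pa⁻¹ = (kg⁻²·m⁻⁴·s⁶) · K · (kg⁻¹·m·s²) = kg⁻³·m⁻³·s⁸·K.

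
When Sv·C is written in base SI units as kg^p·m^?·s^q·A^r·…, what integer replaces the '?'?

Sv = m²·s⁻².
C = s·A.
Combining: Sv·C = (m²·s⁻²) · (s·A) = m²·s⁻¹·A.
The exponent of m is 2.

2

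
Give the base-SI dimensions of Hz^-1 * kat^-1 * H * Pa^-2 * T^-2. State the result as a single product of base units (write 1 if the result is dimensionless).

kg⁻³·m⁴·s⁸·mol⁻¹

Hz = 1/s = s⁻¹ (frequency is cycles per second).
So Hz⁻¹ = s.
kat = mol/s = s⁻¹·mol (catalytic activity).
So kat⁻¹ = s·mol⁻¹.
H = Wb/A (inductance = flux per current),
    = kg·m²·s⁻²·A⁻².
Pa = N/m² (pressure = force per area),
    = kg·m⁻¹·s⁻².
So Pa⁻² = kg⁻²·m²·s⁴.
T = Wb/m² (flux density = flux per area),
    = kg·s⁻²·A⁻¹.
So T⁻² = kg⁻²·s⁴·A².
Combining: Hz⁻¹·kat⁻¹·H·Pa⁻²·T⁻² = s · (s·mol⁻¹) · (kg·m²·s⁻²·A⁻²) · (kg⁻²·m²·s⁴) · (kg⁻²·s⁴·A²) = kg⁻³·m⁴·s⁸·mol⁻¹.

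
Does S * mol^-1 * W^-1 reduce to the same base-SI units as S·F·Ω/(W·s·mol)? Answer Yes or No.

Left side:
  S = 1/Ω (conductance is reciprocal resistance),
      = kg⁻¹·m⁻²·s³·A².
  W = J/s (power = energy per time),
      = kg·m²·s⁻³.
  So W⁻¹ = kg⁻¹·m⁻²·s³.
  Combining: S·mol⁻¹·W⁻¹ = (kg⁻¹·m⁻²·s³·A²) · mol⁻¹ · (kg⁻¹·m⁻²·s³) = kg⁻²·m⁻⁴·s⁶·A²·mol⁻¹.
Right side:
  S = 1/Ω (conductance is reciprocal resistance),
      = kg⁻¹·m⁻²·s³·A².
  W = J/s (power = energy per time),
      = kg·m²·s⁻³.
  So W⁻¹ = kg⁻¹·m⁻²·s³.
  F = C/V (capacitance = charge per voltage),
      = A·s/(kg·m²·s⁻³·A⁻¹) (substituting C and V),
      = kg⁻¹·m⁻²·s⁴·A².
  Ω = V/A (resistance = voltage per current),
      = kg·m²·s⁻³·A⁻².
  Combining: S·W⁻¹·F·Ω·s⁻¹·mol⁻¹ = (kg⁻¹·m⁻²·s³·A²) · (kg⁻¹·m⁻²·s³) · (kg⁻¹·m⁻²·s⁴·A²) · (kg·m²·s⁻³·A⁻²) · s⁻¹ · mol⁻¹ = kg⁻²·m⁻⁴·s⁶·A²·mol⁻¹.
Both reduce to kg⁻²·m⁻⁴·s⁶·A²·mol⁻¹.

Yes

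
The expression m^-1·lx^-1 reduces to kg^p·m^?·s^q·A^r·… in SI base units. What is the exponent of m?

lx = lm/m² (illuminance = luminous flux per area),
    = m⁻²·cd.
So lx⁻¹ = m²·cd⁻¹.
Combining: m⁻¹·lx⁻¹ = m⁻¹ · (m²·cd⁻¹) = m·cd⁻¹.
The exponent of m is 1.

1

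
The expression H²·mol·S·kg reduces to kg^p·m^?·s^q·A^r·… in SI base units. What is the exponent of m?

2

H = Wb/A (inductance = flux per current),
    = kg·m²·s⁻²·A⁻².
So H² = kg²·m⁴·s⁻⁴·A⁻⁴.
S = 1/Ω (conductance is reciprocal resistance),
    = kg⁻¹·m⁻²·s³·A².
Combining: H²·mol·S·kg = (kg²·m⁴·s⁻⁴·A⁻⁴) · mol · (kg⁻¹·m⁻²·s³·A²) · kg = kg²·m²·s⁻¹·A⁻²·mol.
The exponent of m is 2.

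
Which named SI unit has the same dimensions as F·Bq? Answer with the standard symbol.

F = C/V (capacitance = charge per voltage),
    = A·s/(kg·m²·s⁻³·A⁻¹) (substituting C and V),
    = kg⁻¹·m⁻²·s⁴·A².
Bq = 1/s = s⁻¹ (activity is decays per second).
Combining: F·Bq = (kg⁻¹·m⁻²·s⁴·A²) · s⁻¹ = kg⁻¹·m⁻²·s³·A².
kg⁻¹·m⁻²·s³·A² is the base-SI form of the siemens.

S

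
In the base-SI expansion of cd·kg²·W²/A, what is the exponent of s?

-6

W = kg·m²·s⁻³.
So W² = kg²·m⁴·s⁻⁶.
Combining: A⁻¹·cd·kg²·W² = A⁻¹ · cd · kg² · (kg²·m⁴·s⁻⁶) = kg⁴·m⁴·s⁻⁶·A⁻¹·cd.
The exponent of s is -6.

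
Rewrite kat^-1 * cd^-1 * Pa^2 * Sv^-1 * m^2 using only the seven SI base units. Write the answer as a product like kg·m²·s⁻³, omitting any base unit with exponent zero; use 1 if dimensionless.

kat = mol/s = s⁻¹·mol (catalytic activity).
So kat⁻¹ = s·mol⁻¹.
Pa = N/m² (pressure = force per area),
    = kg·m⁻¹·s⁻².
So Pa² = kg²·m⁻²·s⁻⁴.
Sv = J/kg (equivalent dose = energy per mass),
    = m²·s⁻².
So Sv⁻¹ = m⁻²·s².
Combining: kat⁻¹·cd⁻¹·Pa²·Sv⁻¹·m² = (s·mol⁻¹) · cd⁻¹ · (kg²·m⁻²·s⁻⁴) · (m⁻²·s²) · m² = kg²·m⁻²·s⁻¹·mol⁻¹·cd⁻¹.

kg²·m⁻²·s⁻¹·mol⁻¹·cd⁻¹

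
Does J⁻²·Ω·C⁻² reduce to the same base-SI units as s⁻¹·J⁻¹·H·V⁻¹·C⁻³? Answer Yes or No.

Left side:
  J = N·m (work = force × distance),
      = kg·m²·s⁻².
  So J⁻² = kg⁻²·m⁻⁴·s⁴.
  Ω = V/A (resistance = voltage per current),
      = kg·m²·s⁻³·A⁻².
  C = A·s = s·A (charge = current × time).
  So C⁻² = s⁻²·A⁻².
  Combining: J⁻²·Ω·C⁻² = (kg⁻²·m⁻⁴·s⁴) · (kg·m²·s⁻³·A⁻²) · (s⁻²·A⁻²) = kg⁻¹·m⁻²·s⁻¹·A⁻⁴.
Right side:
  J = N·m (work = force × distance),
      = kg·m²·s⁻².
  So J⁻¹ = kg⁻¹·m⁻²·s².
  H = Wb/A (inductance = flux per current),
      = kg·m²·s⁻²·A⁻².
  V = W/A (potential = power per current),
      = kg·m²·s⁻³·A⁻¹.
  So V⁻¹ = kg⁻¹·m⁻²·s³·A.
  C = A·s = s·A (charge = current × time).
  So C⁻³ = s⁻³·A⁻³.
  Combining: s⁻¹·J⁻¹·H·V⁻¹·C⁻³ = s⁻¹ · (kg⁻¹·m⁻²·s²) · (kg·m²·s⁻²·A⁻²) · (kg⁻¹·m⁻²·s³·A) · (s⁻³·A⁻³) = kg⁻¹·m⁻²·s⁻¹·A⁻⁴.
Both reduce to kg⁻¹·m⁻²·s⁻¹·A⁻⁴.

Yes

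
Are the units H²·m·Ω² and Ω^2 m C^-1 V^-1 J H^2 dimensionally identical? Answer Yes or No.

Yes

Left side:
  H = kg·m²·s⁻²·A⁻².
  So H² = kg²·m⁴·s⁻⁴·A⁻⁴.
  Ω = kg·m²·s⁻³·A⁻².
  So Ω² = kg²·m⁴·s⁻⁶·A⁻⁴.
  Combining: H²·m·Ω² = (kg²·m⁴·s⁻⁴·A⁻⁴) · m · (kg²·m⁴·s⁻⁶·A⁻⁴) = kg⁴·m⁹·s⁻¹⁰·A⁻⁸.
Right side:
  Ω = V/A (resistance = voltage per current),
      = kg·m²·s⁻³·A⁻².
  So Ω² = kg²·m⁴·s⁻⁶·A⁻⁴.
  C = A·s = s·A (charge = current × time).
  So C⁻¹ = s⁻¹·A⁻¹.
  V = W/A (potential = power per current),
      = kg·m²·s⁻³·A⁻¹.
  So V⁻¹ = kg⁻¹·m⁻²·s³·A.
  J = N·m (work = force × distance),
      = kg·m²·s⁻².
  H = Wb/A (inductance = flux per current),
      = kg·m²·s⁻²·A⁻².
  So H² = kg²·m⁴·s⁻⁴·A⁻⁴.
  Combining: Ω²·m·C⁻¹·V⁻¹·J·H² = (kg²·m⁴·s⁻⁶·A⁻⁴) · m · (s⁻¹·A⁻¹) · (kg⁻¹·m⁻²·s³·A) · (kg·m²·s⁻²) · (kg²·m⁴·s⁻⁴·A⁻⁴) = kg⁴·m⁹·s⁻¹⁰·A⁻⁸.
Both reduce to kg⁴·m⁹·s⁻¹⁰·A⁻⁸.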